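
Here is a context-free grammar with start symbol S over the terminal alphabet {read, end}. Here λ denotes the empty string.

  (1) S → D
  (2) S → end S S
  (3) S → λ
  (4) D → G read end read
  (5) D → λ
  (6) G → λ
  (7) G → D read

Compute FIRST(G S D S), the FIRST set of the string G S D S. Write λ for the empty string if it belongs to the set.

FIRST(S) = {λ, end, read}  (via D)
FIRST(D) = {λ, read}  (via G read end read)
FIRST(G) = {λ, read}  (via D read)
FIRST(G S D S): take FIRST of each symbol in turn, carrying on past any symbol whose FIRST contains λ; result {λ, end, read}.

{λ, end, read}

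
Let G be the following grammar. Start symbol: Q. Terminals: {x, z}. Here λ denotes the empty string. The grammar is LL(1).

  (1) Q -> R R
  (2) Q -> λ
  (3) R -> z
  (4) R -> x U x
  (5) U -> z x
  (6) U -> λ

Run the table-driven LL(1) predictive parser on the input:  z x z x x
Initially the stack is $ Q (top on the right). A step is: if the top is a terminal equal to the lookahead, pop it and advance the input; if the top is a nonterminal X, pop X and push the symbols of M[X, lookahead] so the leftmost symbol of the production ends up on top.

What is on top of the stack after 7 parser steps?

x

     Stack    Input        Action
  1  $ Q      z x z x x $  expand Q -> R R
  2  $ R R    z x z x x $  expand R -> z
  3  $ R z    z x z x x $  match z
  4  $ R      x z x x $    expand R -> x U x
  5  $ x U x  x z x x $    match x
  6  $ x U    z x x $      expand U -> z x
  7  $ x x z  z x x $      match z
Stack after step 7: $ x x (top = x).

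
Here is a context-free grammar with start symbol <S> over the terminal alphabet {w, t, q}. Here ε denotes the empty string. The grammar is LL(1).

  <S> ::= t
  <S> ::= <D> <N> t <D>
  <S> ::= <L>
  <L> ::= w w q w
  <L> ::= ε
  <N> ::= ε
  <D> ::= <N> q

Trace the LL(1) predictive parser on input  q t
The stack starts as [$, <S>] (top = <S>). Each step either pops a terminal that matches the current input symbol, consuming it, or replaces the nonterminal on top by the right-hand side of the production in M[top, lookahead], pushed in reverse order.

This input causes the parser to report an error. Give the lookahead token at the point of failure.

$

step 1: stack=$ <S>  input=q t $  — expand <S> ::= <D> <N> t <D>
step 2: stack=$ <D> t <N> <D>  input=q t $  — expand <D> ::= <N> q
step 3: stack=$ <D> t <N> q <N>  input=q t $  — expand <N> ::= ε
step 4: stack=$ <D> t <N> q  input=q t $  — match q
step 5: stack=$ <D> t <N>  input=t $  — expand <N> ::= ε
step 6: stack=$ <D> t  input=t $  — match t
step 7: stack=$ <D>  input=$  — error: M[<D>, $] is empty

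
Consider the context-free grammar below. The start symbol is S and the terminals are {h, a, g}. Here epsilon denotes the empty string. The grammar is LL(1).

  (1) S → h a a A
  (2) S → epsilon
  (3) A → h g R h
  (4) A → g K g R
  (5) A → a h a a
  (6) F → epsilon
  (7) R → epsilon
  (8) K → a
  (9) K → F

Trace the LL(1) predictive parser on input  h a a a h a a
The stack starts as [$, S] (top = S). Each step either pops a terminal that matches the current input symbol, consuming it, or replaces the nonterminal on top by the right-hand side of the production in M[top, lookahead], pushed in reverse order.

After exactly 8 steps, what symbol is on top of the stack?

step 1: stack=$ S  input=h a a a h a a $  — expand S → h a a A
step 2: stack=$ A a a h  input=h a a a h a a $  — match h
step 3: stack=$ A a a  input=a a a h a a $  — match a
step 4: stack=$ A a  input=a a h a a $  — match a
step 5: stack=$ A  input=a h a a $  — expand A → a h a a
step 6: stack=$ a a h a  input=a h a a $  — match a
step 7: stack=$ a a h  input=h a a $  — match h
step 8: stack=$ a a  input=a a $  — match a
Stack after step 8: $ a (top = a).

a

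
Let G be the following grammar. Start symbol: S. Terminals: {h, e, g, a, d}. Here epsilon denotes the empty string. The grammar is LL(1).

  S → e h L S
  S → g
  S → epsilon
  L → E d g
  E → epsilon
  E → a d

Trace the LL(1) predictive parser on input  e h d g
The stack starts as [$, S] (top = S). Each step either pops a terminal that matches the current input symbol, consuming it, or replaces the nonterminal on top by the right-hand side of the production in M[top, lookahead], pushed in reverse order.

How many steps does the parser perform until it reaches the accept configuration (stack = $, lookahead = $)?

step 1: stack=$ S  input=e h d g $  — expand S → e h L S
step 2: stack=$ S L h e  input=e h d g $  — match e
step 3: stack=$ S L h  input=h d g $  — match h
step 4: stack=$ S L  input=d g $  — expand L → E d g
step 5: stack=$ S g d E  input=d g $  — expand E → epsilon
step 6: stack=$ S g d  input=d g $  — match d
step 7: stack=$ S g  input=g $  — match g
step 8: stack=$ S  input=$  — expand S → epsilon
Accept reached after 8 steps.

8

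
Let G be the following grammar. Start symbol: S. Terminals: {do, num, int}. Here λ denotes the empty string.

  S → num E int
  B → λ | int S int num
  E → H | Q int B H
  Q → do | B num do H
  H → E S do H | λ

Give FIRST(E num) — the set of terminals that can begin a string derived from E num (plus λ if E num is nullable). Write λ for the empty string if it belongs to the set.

FIRST(S) = {num}
FIRST(B) = {λ, int}
FIRST(Q) = {do, int, num}  (via B num do H)
FIRST(E) = {λ, do, int, num}  (via H, Q int B H)
FIRST(H) = {λ, do, int, num}  (via E S do H)
FIRST(E num): take FIRST of each symbol in turn, carrying on past any symbol whose FIRST contains λ; result {do, int, num}.

{do, int, num}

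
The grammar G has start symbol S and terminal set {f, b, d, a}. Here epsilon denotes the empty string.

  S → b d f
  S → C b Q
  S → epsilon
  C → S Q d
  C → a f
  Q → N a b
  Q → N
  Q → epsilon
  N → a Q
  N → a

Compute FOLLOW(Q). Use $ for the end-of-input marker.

FIRST(N) = {a}
FIRST(Q) = {epsilon, a}  (via N a b, N)
FIRST(S) = {epsilon, a, b, d}  (via C b Q)
FIRST(C) = {a, b, d}  (via S Q d)
FOLLOW(S) includes $ since S is the start symbol.
FOLLOW(S): in C→S Q d, S is followed by Q d with FIRST {a, d}. Thus FOLLOW(S) = {$, a, d}.
FOLLOW(C): in S→C b Q, C is followed by b Q with FIRST {b}. Thus FOLLOW(C) = {b}.
FOLLOW(Q): in S→C b Q, the suffix after Q is empty, so FOLLOW(Q) ⊇ FOLLOW(S) = {$, a, d}; in C→S Q d, Q is followed by d with FIRST {d}; in N→a Q, the suffix after Q is empty, so FOLLOW(Q) ⊇ FOLLOW(N) = {$, a, d}. Thus FOLLOW(Q) = {$, a, d}.
FOLLOW(N): in Q→N a b, N is followed by a b with FIRST {a}; in Q→N, the suffix after N is empty, so FOLLOW(N) ⊇ FOLLOW(Q) = {$, a, d}. Thus FOLLOW(N) = {$, a, d}.

{$, a, d}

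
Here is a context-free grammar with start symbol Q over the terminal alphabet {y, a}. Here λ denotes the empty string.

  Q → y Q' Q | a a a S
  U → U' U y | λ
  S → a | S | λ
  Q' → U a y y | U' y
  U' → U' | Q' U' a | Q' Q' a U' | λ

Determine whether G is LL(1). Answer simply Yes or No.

FIRST(Q) = {a, y}
FIRST(U) = {λ, a, y}
FIRST(S) = {λ, a}
FIRST(Q') = {a, y}
FIRST(U') = {λ, a, y}
FOLLOW(Q) = {$}
FOLLOW(U) = {a, y}
FOLLOW(S) = {$}
FOLLOW(Q') = {a, y}
FOLLOW(U') = {a, y}
Cell M[Q', a] receives both Q' → U a y y and Q' → U' y — the grammar is not LL(1).

No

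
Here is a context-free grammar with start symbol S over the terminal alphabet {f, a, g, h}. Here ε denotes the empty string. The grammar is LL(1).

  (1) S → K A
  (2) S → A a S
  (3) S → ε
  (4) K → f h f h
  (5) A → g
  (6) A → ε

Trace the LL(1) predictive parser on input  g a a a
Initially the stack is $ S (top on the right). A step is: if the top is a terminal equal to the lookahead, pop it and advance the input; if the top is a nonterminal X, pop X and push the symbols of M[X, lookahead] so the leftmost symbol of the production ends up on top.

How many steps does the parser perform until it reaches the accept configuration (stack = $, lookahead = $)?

step 1: stack=$ S  input=g a a a $  — expand S → A a S
step 2: stack=$ S a A  input=g a a a $  — expand A → g
step 3: stack=$ S a g  input=g a a a $  — match g
step 4: stack=$ S a  input=a a a $  — match a
step 5: stack=$ S  input=a a $  — expand S → A a S
step 6: stack=$ S a A  input=a a $  — expand A → ε
step 7: stack=$ S a  input=a a $  — match a
step 8: stack=$ S  input=a $  — expand S → A a S
step 9: stack=$ S a A  input=a $  — expand A → ε
step 10: stack=$ S a  input=a $  — match a
step 11: stack=$ S  input=$  — expand S → ε
Accept reached after 11 steps.

11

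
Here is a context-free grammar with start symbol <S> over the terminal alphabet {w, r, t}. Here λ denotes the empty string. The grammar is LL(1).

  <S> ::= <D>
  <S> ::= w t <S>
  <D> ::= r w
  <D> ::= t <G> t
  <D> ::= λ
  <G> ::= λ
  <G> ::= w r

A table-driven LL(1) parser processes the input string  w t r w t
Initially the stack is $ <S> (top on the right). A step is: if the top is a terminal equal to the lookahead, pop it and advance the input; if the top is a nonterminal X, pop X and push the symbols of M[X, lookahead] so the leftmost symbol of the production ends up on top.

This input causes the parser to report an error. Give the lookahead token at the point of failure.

t

step 1: stack=$ <S>  input=w t r w t $  — expand <S> ::= w t <S>
step 2: stack=$ <S> t w  input=w t r w t $  — match w
step 3: stack=$ <S> t  input=t r w t $  — match t
step 4: stack=$ <S>  input=r w t $  — expand <S> ::= <D>
step 5: stack=$ <D>  input=r w t $  — expand <D> ::= r w
step 6: stack=$ w r  input=r w t $  — match r
step 7: stack=$ w  input=w t $  — match w
step 8: stack=$  input=t $  — error: stack empty but input remains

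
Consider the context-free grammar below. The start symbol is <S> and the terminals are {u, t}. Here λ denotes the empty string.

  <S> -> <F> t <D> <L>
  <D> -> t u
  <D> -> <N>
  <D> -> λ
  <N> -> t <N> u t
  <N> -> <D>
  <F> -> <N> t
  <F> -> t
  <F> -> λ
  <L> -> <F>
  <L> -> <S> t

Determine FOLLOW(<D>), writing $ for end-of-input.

FIRST(<S>): from <S>-><F> t <D> <L> we get {t}. So FIRST(<S>) = {t}.
FIRST(<D>): from <D>->t u we get {t}; from <D>-><N> we get {λ, t}; from <D>->λ we get {λ}. So FIRST(<D>) = {λ, t}.
FIRST(<N>): from <N>->t <N> u t we get {t}; from <N>-><D> we get {λ, t}. So FIRST(<N>) = {λ, t}.
FIRST(<F>): from <F>-><N> t we get {t}; from <F>->t we get {t}; from <F>->λ we get {λ}. So FIRST(<F>) = {λ, t}.
FIRST(<L>): from <L>-><F> we get {λ, t}; from <L>-><S> t we get {t}. So FIRST(<L>) = {λ, t}.
FOLLOW(<S>) includes $ since <S> is the start symbol.
FOLLOW(<S>): in <L>-><S> t, <S> is followed by t with FIRST {t}. Thus FOLLOW(<S>) = {$, t}.
FOLLOW(<L>): in <S>-><F> t <D> <L>, the suffix after <L> is empty, so FOLLOW(<L>) ⊇ FOLLOW(<S>) = {$, t}. Thus FOLLOW(<L>) = {$, t}.
FOLLOW(<F>): in <S>-><F> t <D> <L>, <F> is followed by t <D> <L> with FIRST {t}; in <L>-><F>, the suffix after <F> is empty, so FOLLOW(<F>) ⊇ FOLLOW(<L>) = {$, t}. Thus FOLLOW(<F>) = {$, t}.
FOLLOW(<D>): in <S>-><F> t <D> <L>, <D> is followed by <L> with FIRST {λ, t}; in <S>-><F> t <D> <L>, the suffix after <D> is nullable, so FOLLOW(<D>) ⊇ FOLLOW(<S>) = {$, t}; in <N>-><D>, the suffix after <D> is empty, so FOLLOW(<D>) ⊇ FOLLOW(<N>) = {$, t, u}. Thus FOLLOW(<D>) = {$, t, u}.
FOLLOW(<N>): in <D>-><N>, the suffix after <N> is empty, so FOLLOW(<N>) ⊇ FOLLOW(<D>) = {$, t, u}; in <N>->t <N> u t, <N> is followed by u t with FIRST {u}; in <F>-><N> t, <N> is followed by t with FIRST {t}. Thus FOLLOW(<N>) = {$, t, u}.

{$, t, u}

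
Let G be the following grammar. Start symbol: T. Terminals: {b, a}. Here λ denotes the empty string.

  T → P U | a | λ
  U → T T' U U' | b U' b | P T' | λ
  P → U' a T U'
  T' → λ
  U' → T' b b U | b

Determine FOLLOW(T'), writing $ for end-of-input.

{$, a, b}

FIRST(T') = {λ}
FIRST(U') = {b}  (via T' b b U)
FIRST(P) = {b}  (via U' a T U')
FIRST(T) = {λ, a, b}  (via P U)
FIRST(U) = {λ, a, b}  (via T T' U U', P T')
FOLLOW(T) includes $ since T is the start symbol.
FOLLOW(T): in U→T T' U U', T is followed by T' U U' with FIRST {a, b}; in P→U' a T U', T is followed by U' with FIRST {b}. Thus FOLLOW(T) = {$, a, b}.
FOLLOW(U): in T→P U, the suffix after U is empty, so FOLLOW(U) ⊇ FOLLOW(T) = {$, a, b}; in U→T T' U U', U is followed by U' with FIRST {b}; in U'→T' b b U, the suffix after U is empty, so FOLLOW(U) ⊇ FOLLOW(U') = {$, a, b}. Thus FOLLOW(U) = {$, a, b}.
FOLLOW(P): in T→P U, P is followed by U with FIRST {λ, a, b}; in T→P U, the suffix after P is nullable, so FOLLOW(P) ⊇ FOLLOW(T) = {$, a, b}; in U→P T', P is followed by T' with FIRST {λ}; in U→P T', the suffix after P is nullable, so FOLLOW(P) ⊇ FOLLOW(U) = {$, a, b}. Thus FOLLOW(P) = {$, a, b}.
FOLLOW(T'): in U→T T' U U', T' is followed by U U' with FIRST {a, b}; in U→P T', the suffix after T' is empty, so FOLLOW(T') ⊇ FOLLOW(U) = {$, a, b}; in U'→T' b b U, T' is followed by b b U with FIRST {b}. Thus FOLLOW(T') = {$, a, b}.
FOLLOW(U'): in U→T T' U U', the suffix after U' is empty, so FOLLOW(U') ⊇ FOLLOW(U) = {$, a, b}; in U→b U' b, U' is followed by b with FIRST {b}; in P→U' a T U' (occurrence 1), U' is followed by a T U' with FIRST {a}; in P→U' a T U' (occurrence 2), the suffix after U' is empty, so FOLLOW(U') ⊇ FOLLOW(P) = {$, a, b}. Thus FOLLOW(U') = {$, a, b}.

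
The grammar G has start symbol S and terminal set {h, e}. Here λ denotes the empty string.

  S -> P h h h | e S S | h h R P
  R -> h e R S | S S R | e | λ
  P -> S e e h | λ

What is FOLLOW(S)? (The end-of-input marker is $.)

FIRST(S) = {e, h}  (via P h h h)
FIRST(R) = {λ, e, h}  (via S S R)
FIRST(P) = {λ, e, h}  (via S e e h)
FOLLOW(S) includes $ since S is the start symbol.
FOLLOW(S): in S->e S S (occurrence 1), S is followed by S with FIRST {e, h}; in S->e S S (occurrence 2), the suffix after S is empty (adds nothing new); in R->h e R S, the suffix after S is empty, so FOLLOW(S) ⊇ FOLLOW(R) = {$, e, h}; in R->S S R (occurrence 1), S is followed by S R with FIRST {e, h}; in R->S S R (occurrence 2), S is followed by R with FIRST {λ, e, h}; in R->S S R (occurrence 2), the suffix after S is nullable, so FOLLOW(S) ⊇ FOLLOW(R) = {$, e, h}; in P->S e e h, S is followed by e e h with FIRST {e}. Thus FOLLOW(S) = {$, e, h}.
FOLLOW(R): in S->h h R P, R is followed by P with FIRST {λ, e, h}; in S->h h R P, the suffix after R is nullable, so FOLLOW(R) ⊇ FOLLOW(S) = {$, e, h}; in R->h e R S, R is followed by S with FIRST {e, h}; in R->S S R, the suffix after R is empty (adds nothing new). Thus FOLLOW(R) = {$, e, h}.
FOLLOW(P): in S->P h h h, P is followed by h h h with FIRST {h}; in S->h h R P, the suffix after P is empty, so FOLLOW(P) ⊇ FOLLOW(S) = {$, e, h}. Thus FOLLOW(P) = {$, e, h}.

{$, e, h}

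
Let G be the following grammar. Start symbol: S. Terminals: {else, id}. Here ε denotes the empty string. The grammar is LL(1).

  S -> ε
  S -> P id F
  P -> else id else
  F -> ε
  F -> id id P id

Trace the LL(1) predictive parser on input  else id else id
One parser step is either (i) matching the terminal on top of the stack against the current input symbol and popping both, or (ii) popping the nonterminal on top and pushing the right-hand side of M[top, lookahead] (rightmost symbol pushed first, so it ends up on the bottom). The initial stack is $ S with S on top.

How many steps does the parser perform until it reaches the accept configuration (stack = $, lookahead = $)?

     Stack                Input              Action
  1  $ S                  else id else id $  expand S -> P id F
  2  $ F id P             else id else id $  expand P -> else id else
  3  $ F id else id else  else id else id $  match else
  4  $ F id else id       id else id $       match id
  5  $ F id else          else id $          match else
  6  $ F id               id $               match id
  7  $ F                  $                  expand F -> ε
Accept reached after 7 steps.

7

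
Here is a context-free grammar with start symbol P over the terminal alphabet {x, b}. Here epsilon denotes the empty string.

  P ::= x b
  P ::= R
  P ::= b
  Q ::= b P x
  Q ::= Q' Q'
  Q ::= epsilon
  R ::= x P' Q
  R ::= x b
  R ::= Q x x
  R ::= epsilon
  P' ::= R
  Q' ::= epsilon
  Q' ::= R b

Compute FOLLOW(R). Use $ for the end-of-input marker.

FIRST(P): from P::=x b we get {x}; from P::=R we get {epsilon, b, x}; from P::=b we get {b}. So FIRST(P) = {epsilon, b, x}.
FIRST(Q): from Q::=b P x we get {b}; from Q::=Q' Q' we get {epsilon, b, x}; from Q::=epsilon we get {epsilon}. So FIRST(Q) = {epsilon, b, x}.
FIRST(R): from R::=x P' Q we get {x}; from R::=x b we get {x}; from R::=Q x x we get {b, x}; from R::=epsilon we get {epsilon}. So FIRST(R) = {epsilon, b, x}.
FIRST(P'): from P'::=R we get {epsilon, b, x}. So FIRST(P') = {epsilon, b, x}.
FIRST(Q'): from Q'::=epsilon we get {epsilon}; from Q'::=R b we get {b, x}. So FIRST(Q') = {epsilon, b, x}.
FOLLOW(P) includes $ since P is the start symbol.
FOLLOW(P): in Q::=b P x, P is followed by x with FIRST {x}. Thus FOLLOW(P) = {$, x}.
FOLLOW(Q): in R::=x P' Q, the suffix after Q is empty, so FOLLOW(Q) ⊇ FOLLOW(R) = {$, b, x}; in R::=Q x x, Q is followed by x x with FIRST {x}. Thus FOLLOW(Q) = {$, b, x}.
FOLLOW(Q'): in Q::=Q' Q' (occurrence 1), Q' is followed by Q' with FIRST {epsilon, b, x}; in Q::=Q' Q' (occurrence 1), the suffix after Q' is nullable, so FOLLOW(Q') ⊇ FOLLOW(Q) = {$, b, x}; in Q::=Q' Q' (occurrence 2), the suffix after Q' is empty, so FOLLOW(Q') ⊇ FOLLOW(Q) = {$, b, x}. Thus FOLLOW(Q') = {$, b, x}.
FOLLOW(R): in P::=R, the suffix after R is empty, so FOLLOW(R) ⊇ FOLLOW(P) = {$, x}; in P'::=R, the suffix after R is empty, so FOLLOW(R) ⊇ FOLLOW(P') = {$, b, x}; in Q'::=R b, R is followed by b with FIRST {b}. Thus FOLLOW(R) = {$, b, x}.
FOLLOW(P'): in R::=x P' Q, P' is followed by Q with FIRST {epsilon, b, x}; in R::=x P' Q, the suffix after P' is nullable, so FOLLOW(P') ⊇ FOLLOW(R) = {$, b, x}. Thus FOLLOW(P') = {$, b, x}.

{$, b, x}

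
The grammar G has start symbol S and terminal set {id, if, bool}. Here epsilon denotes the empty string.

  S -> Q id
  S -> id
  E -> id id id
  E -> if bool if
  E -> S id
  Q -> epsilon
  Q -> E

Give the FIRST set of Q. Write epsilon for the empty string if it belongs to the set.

{epsilon, id, if}

FIRST(S) = {id, if}  (via Q id)
FIRST(E) = {id, if}  (via S id)
FIRST(Q) = {epsilon, id, if}  (via E)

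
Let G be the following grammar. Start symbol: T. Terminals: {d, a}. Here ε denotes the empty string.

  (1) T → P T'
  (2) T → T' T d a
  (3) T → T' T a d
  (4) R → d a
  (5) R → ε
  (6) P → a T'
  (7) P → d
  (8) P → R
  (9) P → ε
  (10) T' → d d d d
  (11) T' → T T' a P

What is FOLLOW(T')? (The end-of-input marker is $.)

{$, a, d}

FIRST(R): from R→d a we get {d}; from R→ε we get {ε}. So FIRST(R) = {ε, d}.
FIRST(P): from P→a T' we get {a}; from P→d we get {d}; from P→R we get {ε, d}; from P→ε we get {ε}. So FIRST(P) = {ε, a, d}.
FIRST(T): from T→P T' we get {a, d}; from T→T' T d a we get {a, d}; from T→T' T a d we get {a, d}. So FIRST(T) = {a, d}.
FIRST(T'): from T'→d d d d we get {d}; from T'→T T' a P we get {a, d}. So FIRST(T') = {a, d}.
FOLLOW(T) includes $ since T is the start symbol.
FOLLOW(T): in T→T' T d a, T is followed by d a with FIRST {d}; in T→T' T a d, T is followed by a d with FIRST {a}; in T'→T T' a P, T is followed by T' a P with FIRST {a, d}. Thus FOLLOW(T) = {$, a, d}.
FOLLOW(R): in P→R, the suffix after R is empty, so FOLLOW(R) ⊇ FOLLOW(P) = {$, a, d}. Thus FOLLOW(R) = {$, a, d}.
FOLLOW(P): in T→P T', P is followed by T' with FIRST {a, d}; in T'→T T' a P, the suffix after P is empty, so FOLLOW(P) ⊇ FOLLOW(T') = {$, a, d}. Thus FOLLOW(P) = {$, a, d}.
FOLLOW(T'): in T→P T', the suffix after T' is empty, so FOLLOW(T') ⊇ FOLLOW(T) = {$, a, d}; in T→T' T d a, T' is followed by T d a with FIRST {a, d}; in T→T' T a d, T' is followed by T a d with FIRST {a, d}; in P→a T', the suffix after T' is empty, so FOLLOW(T') ⊇ FOLLOW(P) = {$, a, d}; in T'→T T' a P, T' is followed by a P with FIRST {a}. Thus FOLLOW(T') = {$, a, d}.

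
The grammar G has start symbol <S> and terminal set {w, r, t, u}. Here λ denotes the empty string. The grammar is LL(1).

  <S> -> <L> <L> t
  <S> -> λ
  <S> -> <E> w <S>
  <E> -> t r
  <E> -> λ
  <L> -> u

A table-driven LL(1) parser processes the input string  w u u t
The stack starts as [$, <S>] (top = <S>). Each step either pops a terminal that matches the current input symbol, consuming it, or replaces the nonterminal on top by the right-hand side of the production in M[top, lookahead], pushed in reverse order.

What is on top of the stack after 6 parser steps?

     Stack        Input      Action
  1  $ <S>        w u u t $  expand <S> -> <E> w <S>
  2  $ <S> w <E>  w u u t $  expand <E> -> λ
  3  $ <S> w      w u u t $  match w
  4  $ <S>        u u t $    expand <S> -> <L> <L> t
  5  $ t <L> <L>  u u t $    expand <L> -> u
  6  $ t <L> u    u u t $    match u
Stack after step 6: $ t <L> (top = <L>).

<L>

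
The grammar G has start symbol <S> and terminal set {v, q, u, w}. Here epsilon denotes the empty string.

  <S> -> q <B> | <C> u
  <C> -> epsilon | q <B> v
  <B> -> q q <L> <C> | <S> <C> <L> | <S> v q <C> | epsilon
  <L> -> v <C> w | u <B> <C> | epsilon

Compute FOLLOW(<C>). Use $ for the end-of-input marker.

{$, q, u, v, w}

FIRST(<C>): from <C>->epsilon we get {epsilon}; from <C>->q <B> v we get {q}. So FIRST(<C>) = {epsilon, q}.
FIRST(<L>): from <L>->v <C> w we get {v}; from <L>->u <B> <C> we get {u}; from <L>->epsilon we get {epsilon}. So FIRST(<L>) = {epsilon, u, v}.
FIRST(<S>): from <S>->q <B> we get {q}; from <S>-><C> u we get {q, u}. So FIRST(<S>) = {q, u}.
FIRST(<B>): from <B>->q q <L> <C> we get {q}; from <B>-><S> <C> <L> we get {q, u}; from <B>-><S> v q <C> we get {q, u}; from <B>->epsilon we get {epsilon}. So FIRST(<B>) = {epsilon, q, u}.
FOLLOW(<S>) includes $ since <S> is the start symbol.
FOLLOW(<S>): in <B>-><S> <C> <L>, <S> is followed by <C> <L> with FIRST {epsilon, q, u, v}; in <B>-><S> <C> <L>, the suffix after <S> is nullable, so FOLLOW(<S>) ⊇ FOLLOW(<B>) = {$, q, u, v}; in <B>-><S> v q <C>, <S> is followed by v q <C> with FIRST {v}. Thus FOLLOW(<S>) = {$, q, u, v}.
FOLLOW(<C>): in <S>-><C> u, <C> is followed by u with FIRST {u}; in <B>->q q <L> <C>, the suffix after <C> is empty, so FOLLOW(<C>) ⊇ FOLLOW(<B>) = {$, q, u, v}; in <B>-><S> <C> <L>, <C> is followed by <L> with FIRST {epsilon, u, v}; in <B>-><S> <C> <L>, the suffix after <C> is nullable, so FOLLOW(<C>) ⊇ FOLLOW(<B>) = {$, q, u, v}; in <B>-><S> v q <C>, the suffix after <C> is empty, so FOLLOW(<C>) ⊇ FOLLOW(<B>) = {$, q, u, v}; in <L>->v <C> w, <C> is followed by w with FIRST {w}; in <L>->u <B> <C>, the suffix after <C> is empty, so FOLLOW(<C>) ⊇ FOLLOW(<L>) = {$, q, u, v}. Thus FOLLOW(<C>) = {$, q, u, v, w}.
FOLLOW(<B>): in <S>->q <B>, the suffix after <B> is empty, so FOLLOW(<B>) ⊇ FOLLOW(<S>) = {$, q, u, v}; in <C>->q <B> v, <B> is followed by v with FIRST {v}; in <L>->u <B> <C>, <B> is followed by <C> with FIRST {epsilon, q}; in <L>->u <B> <C>, the suffix after <B> is nullable, so FOLLOW(<B>) ⊇ FOLLOW(<L>) = {$, q, u, v}. Thus FOLLOW(<B>) = {$, q, u, v}.
FOLLOW(<L>): in <B>->q q <L> <C>, <L> is followed by <C> with FIRST {epsilon, q}; in <B>->q q <L> <C>, the suffix after <L> is nullable, so FOLLOW(<L>) ⊇ FOLLOW(<B>) = {$, q, u, v}; in <B>-><S> <C> <L>, the suffix after <L> is empty, so FOLLOW(<L>) ⊇ FOLLOW(<B>) = {$, q, u, v}. Thus FOLLOW(<L>) = {$, q, u, v}.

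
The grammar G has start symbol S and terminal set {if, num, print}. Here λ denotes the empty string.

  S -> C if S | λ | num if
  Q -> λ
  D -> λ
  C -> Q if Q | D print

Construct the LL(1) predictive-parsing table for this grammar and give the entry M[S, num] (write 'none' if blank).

FIRST(Q): from Q->λ we get {λ}. So FIRST(Q) = {λ}.
FIRST(D): from D->λ we get {λ}. So FIRST(D) = {λ}.
FIRST(C): from C->Q if Q we get {if}; from C->D print we get {print}. So FIRST(C) = {if, print}.
FIRST(S): from S->C if S we get {if, print}; from S->λ we get {λ}; from S->num if we get {num}. So FIRST(S) = {λ, if, num, print}.
FOLLOW(S) includes $ since S is the start symbol.
FOLLOW(S): in S->C if S, the suffix after S is empty (adds nothing new). Thus FOLLOW(S) = {$}.
For S -> C if S: FIRST(C if S) = {if, print}, so it goes in M[S, t] for t ∈ {if, print}.
For S -> λ: FIRST(λ) = {λ}, so it goes in M[S, t] for t ∈ {}; since λ ∈ FIRST, also for every t ∈ FOLLOW(S) = {$}.
For S -> num if: FIRST(num if) = {num}, so it goes in M[S, t] for t ∈ {num}.

S -> num if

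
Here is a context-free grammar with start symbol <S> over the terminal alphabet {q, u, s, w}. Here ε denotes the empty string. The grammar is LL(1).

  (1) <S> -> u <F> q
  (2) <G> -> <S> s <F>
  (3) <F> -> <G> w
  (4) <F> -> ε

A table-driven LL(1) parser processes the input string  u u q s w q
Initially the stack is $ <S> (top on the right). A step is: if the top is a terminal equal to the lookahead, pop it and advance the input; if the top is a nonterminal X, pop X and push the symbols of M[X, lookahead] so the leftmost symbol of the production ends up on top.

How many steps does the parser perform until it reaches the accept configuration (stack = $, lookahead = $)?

step 1: stack=$ <S>  input=u u q s w q $  — expand <S> -> u <F> q
step 2: stack=$ q <F> u  input=u u q s w q $  — match u
step 3: stack=$ q <F>  input=u q s w q $  — expand <F> -> <G> w
step 4: stack=$ q w <G>  input=u q s w q $  — expand <G> -> <S> s <F>
step 5: stack=$ q w <F> s <S>  input=u q s w q $  — expand <S> -> u <F> q
step 6: stack=$ q w <F> s q <F> u  input=u q s w q $  — match u
step 7: stack=$ q w <F> s q <F>  input=q s w q $  — expand <F> -> ε
step 8: stack=$ q w <F> s q  input=q s w q $  — match q
step 9: stack=$ q w <F> s  input=s w q $  — match s
step 10: stack=$ q w <F>  input=w q $  — expand <F> -> ε
step 11: stack=$ q w  input=w q $  — match w
step 12: stack=$ q  input=q $  — match q
Accept reached after 12 steps.

12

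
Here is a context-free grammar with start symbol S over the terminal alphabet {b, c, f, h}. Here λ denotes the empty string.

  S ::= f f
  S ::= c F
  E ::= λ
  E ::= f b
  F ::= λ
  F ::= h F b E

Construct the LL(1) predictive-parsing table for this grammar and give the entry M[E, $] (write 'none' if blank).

FIRST(S): from S::=f f we get {f}; from S::=c F we get {c}. So FIRST(S) = {c, f}.
FIRST(E): from E::=λ we get {λ}; from E::=f b we get {f}. So FIRST(E) = {λ, f}.
FIRST(F): from F::=λ we get {λ}; from F::=h F b E we get {h}. So FIRST(F) = {λ, h}.
FOLLOW(S) includes $ since S is the start symbol.
FOLLOW(F): in S::=c F, the suffix after F is empty, so FOLLOW(F) ⊇ FOLLOW(S) = {$}; in F::=h F b E, F is followed by b E with FIRST {b}. Thus FOLLOW(F) = {$, b}.
FOLLOW(E): in F::=h F b E, the suffix after E is empty, so FOLLOW(E) ⊇ FOLLOW(F) = {$, b}. Thus FOLLOW(E) = {$, b}.
For E ::= λ: FIRST(λ) = {λ}, so it goes in M[E, t] for t ∈ {}; since λ ∈ FIRST, also for every t ∈ FOLLOW(E) = {$, b}.
For E ::= f b: FIRST(f b) = {f}, so it goes in M[E, t] for t ∈ {f}.

E ::= λ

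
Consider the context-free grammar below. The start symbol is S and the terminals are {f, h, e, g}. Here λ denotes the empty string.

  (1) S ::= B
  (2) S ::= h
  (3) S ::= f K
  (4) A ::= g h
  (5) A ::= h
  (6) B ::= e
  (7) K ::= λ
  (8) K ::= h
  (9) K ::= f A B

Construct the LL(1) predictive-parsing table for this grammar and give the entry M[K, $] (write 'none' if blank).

FIRST(A): from A::=g h we get {g}; from A::=h we get {h}. So FIRST(A) = {g, h}.
FIRST(B): from B::=e we get {e}. So FIRST(B) = {e}.
FIRST(K): from K::=λ we get {λ}; from K::=h we get {h}; from K::=f A B we get {f}. So FIRST(K) = {λ, f, h}.
FIRST(S): from S::=B we get {e}; from S::=h we get {h}; from S::=f K we get {f}. So FIRST(S) = {e, f, h}.
FOLLOW(S) includes $ since S is the start symbol.
FOLLOW(S): S appears on no right-hand side. Thus FOLLOW(S) = {$}.
FOLLOW(K): in S::=f K, the suffix after K is empty, so FOLLOW(K) ⊇ FOLLOW(S) = {$}. Thus FOLLOW(K) = {$}.
For K ::= λ: FIRST(λ) = {λ}, so it goes in M[K, t] for t ∈ {}; since λ ∈ FIRST, also for every t ∈ FOLLOW(K) = {$}.
For K ::= h: FIRST(h) = {h}, so it goes in M[K, t] for t ∈ {h}.
For K ::= f A B: FIRST(f A B) = {f}, so it goes in M[K, t] for t ∈ {f}.

K ::= λ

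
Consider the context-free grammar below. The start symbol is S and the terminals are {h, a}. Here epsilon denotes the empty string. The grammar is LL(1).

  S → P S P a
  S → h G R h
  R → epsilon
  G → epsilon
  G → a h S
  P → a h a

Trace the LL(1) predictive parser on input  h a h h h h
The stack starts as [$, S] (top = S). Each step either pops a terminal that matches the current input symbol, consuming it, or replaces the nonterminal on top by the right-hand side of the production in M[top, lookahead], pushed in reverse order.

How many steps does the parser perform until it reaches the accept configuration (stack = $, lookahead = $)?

12

step 1: stack=$ S  input=h a h h h h $  — expand S → h G R h
step 2: stack=$ h R G h  input=h a h h h h $  — match h
step 3: stack=$ h R G  input=a h h h h $  — expand G → a h S
step 4: stack=$ h R S h a  input=a h h h h $  — match a
step 5: stack=$ h R S h  input=h h h h $  — match h
step 6: stack=$ h R S  input=h h h $  — expand S → h G R h
step 7: stack=$ h R h R G h  input=h h h $  — match h
step 8: stack=$ h R h R G  input=h h $  — expand G → epsilon
step 9: stack=$ h R h R  input=h h $  — expand R → epsilon
step 10: stack=$ h R h  input=h h $  — match h
step 11: stack=$ h R  input=h $  — expand R → epsilon
step 12: stack=$ h  input=h $  — match h
Accept reached after 12 steps.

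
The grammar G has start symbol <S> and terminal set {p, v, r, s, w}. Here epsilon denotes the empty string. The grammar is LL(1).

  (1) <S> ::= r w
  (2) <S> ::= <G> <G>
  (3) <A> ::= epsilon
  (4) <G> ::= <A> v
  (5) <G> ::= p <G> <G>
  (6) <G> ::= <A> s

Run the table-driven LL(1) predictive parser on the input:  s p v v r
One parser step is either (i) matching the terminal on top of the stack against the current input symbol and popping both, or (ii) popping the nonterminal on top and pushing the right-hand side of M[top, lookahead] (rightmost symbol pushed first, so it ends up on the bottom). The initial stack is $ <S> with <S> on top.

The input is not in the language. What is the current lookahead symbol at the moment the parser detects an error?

      Stack        Input        Action
   1  $ <S>        s p v v r $  expand <S> ::= <G> <G>
   2  $ <G> <G>    s p v v r $  expand <G> ::= <A> s
   3  $ <G> s <A>  s p v v r $  expand <A> ::= epsilon
   4  $ <G> s      s p v v r $  match s
   5  $ <G>        p v v r $    expand <G> ::= p <G> <G>
   6  $ <G> <G> p  p v v r $    match p
   7  $ <G> <G>    v v r $      expand <G> ::= <A> v
   8  $ <G> v <A>  v v r $      expand <A> ::= epsilon
   9  $ <G> v      v v r $      match v
  10  $ <G>        v r $        expand <G> ::= <A> v
  11  $ v <A>      v r $        expand <A> ::= epsilon
  12  $ v          v r $        match v
  13  $            r $          error: stack empty but input remains

r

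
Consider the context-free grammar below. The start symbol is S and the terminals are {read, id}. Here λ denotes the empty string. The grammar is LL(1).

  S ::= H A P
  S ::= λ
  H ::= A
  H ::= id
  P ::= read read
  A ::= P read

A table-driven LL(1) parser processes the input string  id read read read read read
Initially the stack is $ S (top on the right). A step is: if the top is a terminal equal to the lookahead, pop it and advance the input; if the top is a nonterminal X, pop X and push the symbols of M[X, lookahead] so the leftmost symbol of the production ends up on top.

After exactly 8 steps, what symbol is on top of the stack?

     Stack               Input                          Action
  1  $ S                 id read read read read read $  expand S ::= H A P
  2  $ P A H             id read read read read read $  expand H ::= id
  3  $ P A id            id read read read read read $  match id
  4  $ P A               read read read read read $     expand A ::= P read
  5  $ P read P          read read read read read $     expand P ::= read read
  6  $ P read read read  read read read read read $     match read
  7  $ P read read       read read read read $          match read
  8  $ P read            read read read $               match read
Stack after step 8: $ P (top = P).

P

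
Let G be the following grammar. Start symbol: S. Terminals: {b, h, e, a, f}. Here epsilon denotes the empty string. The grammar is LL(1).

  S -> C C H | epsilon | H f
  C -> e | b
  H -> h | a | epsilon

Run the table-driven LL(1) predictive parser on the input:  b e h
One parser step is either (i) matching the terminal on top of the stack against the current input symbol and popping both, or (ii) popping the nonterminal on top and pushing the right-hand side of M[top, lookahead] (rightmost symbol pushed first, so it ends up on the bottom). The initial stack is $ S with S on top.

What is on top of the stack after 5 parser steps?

H

     Stack    Input    Action
  1  $ S      b e h $  expand S -> C C H
  2  $ H C C  b e h $  expand C -> b
  3  $ H C b  b e h $  match b
  4  $ H C    e h $    expand C -> e
  5  $ H e    e h $    match e
Stack after step 5: $ H (top = H).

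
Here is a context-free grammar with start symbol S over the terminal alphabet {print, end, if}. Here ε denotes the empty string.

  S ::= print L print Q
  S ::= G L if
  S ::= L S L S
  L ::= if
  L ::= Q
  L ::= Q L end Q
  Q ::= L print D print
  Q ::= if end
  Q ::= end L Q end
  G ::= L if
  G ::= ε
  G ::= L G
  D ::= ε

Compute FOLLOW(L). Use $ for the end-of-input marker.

FIRST(D): from D::=ε we get {ε}. So FIRST(D) = {ε}.
FIRST(S): from S::=print L print Q we get {print}; from S::=G L if we get {end, if}; from S::=L S L S we get {end, if}. So FIRST(S) = {end, if, print}.
FIRST(L): from L::=if we get {if}; from L::=Q we get {end, if}; from L::=Q L end Q we get {end, if}. So FIRST(L) = {end, if}.
FIRST(Q): from Q::=L print D print we get {end, if}; from Q::=if end we get {if}; from Q::=end L Q end we get {end}. So FIRST(Q) = {end, if}.
FIRST(G): from G::=L if we get {end, if}; from G::=ε we get {ε}; from G::=L G we get {end, if}. So FIRST(G) = {ε, end, if}.
FOLLOW(S) includes $ since S is the start symbol.
FOLLOW(S): in S::=L S L S (occurrence 1), S is followed by L S with FIRST {end, if}; in S::=L S L S (occurrence 2), the suffix after S is empty (adds nothing new). Thus FOLLOW(S) = {$, end, if}.
FOLLOW(G): in S::=G L if, G is followed by L if with FIRST {end, if}; in G::=L G, the suffix after G is empty (adds nothing new). Thus FOLLOW(G) = {end, if}.
FOLLOW(L): in S::=print L print Q, L is followed by print Q with FIRST {print}; in S::=G L if, L is followed by if with FIRST {if}; in S::=L S L S (occurrence 1), L is followed by S L S with FIRST {end, if, print}; in S::=L S L S (occurrence 2), L is followed by S with FIRST {end, if, print}; in L::=Q L end Q, L is followed by end Q with FIRST {end}; in Q::=L print D print, L is followed by print D print with FIRST {print}; in Q::=end L Q end, L is followed by Q end with FIRST {end, if}; in G::=L if, L is followed by if with FIRST {if}; in G::=L G, L is followed by G with FIRST {ε, end, if}; in G::=L G, the suffix after L is nullable, so FOLLOW(L) ⊇ FOLLOW(G) = {end, if}. Thus FOLLOW(L) = {end, if, print}.
FOLLOW(Q): in S::=print L print Q, the suffix after Q is empty, so FOLLOW(Q) ⊇ FOLLOW(S) = {$, end, if}; in L::=Q, the suffix after Q is empty, so FOLLOW(Q) ⊇ FOLLOW(L) = {end, if, print}; in L::=Q L end Q (occurrence 1), Q is followed by L end Q with FIRST {end, if}; in L::=Q L end Q (occurrence 2), the suffix after Q is empty, so FOLLOW(Q) ⊇ FOLLOW(L) = {end, if, print}; in Q::=end L Q end, Q is followed by end with FIRST {end}. Thus FOLLOW(Q) = {$, end, if, print}.
FOLLOW(D): in Q::=L print D print, D is followed by print with FIRST {print}. Thus FOLLOW(D) = {print}.

{end, if, print}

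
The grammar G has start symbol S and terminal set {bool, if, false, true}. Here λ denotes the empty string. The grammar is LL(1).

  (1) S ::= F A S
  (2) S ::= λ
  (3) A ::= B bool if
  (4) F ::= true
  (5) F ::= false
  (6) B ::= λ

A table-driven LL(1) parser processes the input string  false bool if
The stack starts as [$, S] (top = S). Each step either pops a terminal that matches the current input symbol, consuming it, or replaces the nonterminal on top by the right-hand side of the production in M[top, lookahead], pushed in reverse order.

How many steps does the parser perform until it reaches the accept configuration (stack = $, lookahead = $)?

8

     Stack          Input            Action
  1  $ S            false bool if $  expand S ::= F A S
  2  $ S A F        false bool if $  expand F ::= false
  3  $ S A false    false bool if $  match false
  4  $ S A          bool if $        expand A ::= B bool if
  5  $ S if bool B  bool if $        expand B ::= λ
  6  $ S if bool    bool if $        match bool
  7  $ S if         if $             match if
  8  $ S            $                expand S ::= λ
Accept reached after 8 steps.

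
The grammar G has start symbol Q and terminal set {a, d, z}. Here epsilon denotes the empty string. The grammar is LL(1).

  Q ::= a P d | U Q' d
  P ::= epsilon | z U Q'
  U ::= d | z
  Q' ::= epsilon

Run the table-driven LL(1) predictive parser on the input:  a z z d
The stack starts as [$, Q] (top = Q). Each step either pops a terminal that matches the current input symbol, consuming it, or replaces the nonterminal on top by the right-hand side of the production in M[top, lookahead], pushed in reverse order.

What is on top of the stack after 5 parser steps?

z

     Stack       Input      Action
  1  $ Q         a z z d $  expand Q ::= a P d
  2  $ d P a     a z z d $  match a
  3  $ d P       z z d $    expand P ::= z U Q'
  4  $ d Q' U z  z z d $    match z
  5  $ d Q' U    z d $      expand U ::= z
Stack after step 5: $ d Q' z (top = z).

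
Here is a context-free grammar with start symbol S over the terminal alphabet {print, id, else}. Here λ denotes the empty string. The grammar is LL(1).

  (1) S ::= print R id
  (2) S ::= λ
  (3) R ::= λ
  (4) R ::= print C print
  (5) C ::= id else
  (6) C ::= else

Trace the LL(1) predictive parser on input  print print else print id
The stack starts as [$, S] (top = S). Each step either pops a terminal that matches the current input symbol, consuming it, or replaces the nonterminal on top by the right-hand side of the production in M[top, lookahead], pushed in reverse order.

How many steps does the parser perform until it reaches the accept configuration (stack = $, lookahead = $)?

step 1: stack=$ S  input=print print else print id $  — expand S ::= print R id
step 2: stack=$ id R print  input=print print else print id $  — match print
step 3: stack=$ id R  input=print else print id $  — expand R ::= print C print
step 4: stack=$ id print C print  input=print else print id $  — match print
step 5: stack=$ id print C  input=else print id $  — expand C ::= else
step 6: stack=$ id print else  input=else print id $  — match else
step 7: stack=$ id print  input=print id $  — match print
step 8: stack=$ id  input=id $  — match id
Accept reached after 8 steps.

8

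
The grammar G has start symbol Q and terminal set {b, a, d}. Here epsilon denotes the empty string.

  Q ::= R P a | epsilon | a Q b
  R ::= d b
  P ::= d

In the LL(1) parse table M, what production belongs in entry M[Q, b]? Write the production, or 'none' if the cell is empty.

FIRST(R): from R::=d b we get {d}. So FIRST(R) = {d}.
FIRST(P): from P::=d we get {d}. So FIRST(P) = {d}.
FIRST(Q): from Q::=R P a we get {d}; from Q::=epsilon we get {epsilon}; from Q::=a Q b we get {a}. So FIRST(Q) = {epsilon, a, d}.
FOLLOW(Q) includes $ since Q is the start symbol.
FOLLOW(Q): in Q::=a Q b, Q is followed by b with FIRST {b}. Thus FOLLOW(Q) = {$, b}.
For Q ::= R P a: FIRST(R P a) = {d}, so it goes in M[Q, t] for t ∈ {d}.
For Q ::= epsilon: FIRST(epsilon) = {epsilon}, so it goes in M[Q, t] for t ∈ {}; since epsilon ∈ FIRST, also for every t ∈ FOLLOW(Q) = {$, b}.
For Q ::= a Q b: FIRST(a Q b) = {a}, so it goes in M[Q, t] for t ∈ {a}.

Q ::= epsilon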